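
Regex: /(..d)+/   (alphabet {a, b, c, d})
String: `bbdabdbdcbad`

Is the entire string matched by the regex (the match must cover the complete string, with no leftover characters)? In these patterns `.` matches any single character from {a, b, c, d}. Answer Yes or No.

No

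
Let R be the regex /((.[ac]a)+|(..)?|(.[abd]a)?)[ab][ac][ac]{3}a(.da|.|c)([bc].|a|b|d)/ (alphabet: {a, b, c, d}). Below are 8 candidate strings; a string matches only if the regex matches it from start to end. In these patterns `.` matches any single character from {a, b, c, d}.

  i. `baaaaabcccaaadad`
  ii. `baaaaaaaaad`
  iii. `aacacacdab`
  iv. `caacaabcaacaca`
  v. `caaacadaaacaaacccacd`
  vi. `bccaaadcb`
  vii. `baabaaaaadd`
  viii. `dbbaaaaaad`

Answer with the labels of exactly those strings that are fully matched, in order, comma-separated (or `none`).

i → match
ii. `baaaaaaaaad` → match
iii. `aacacacdab` → match
iv → match
v → match
vi. `bccaaadcb` → match
vii. `baabaaaaadd` → match
viii. `dbbaaaaaad` → match

i, ii, iii, iv, v, vi, vii, viii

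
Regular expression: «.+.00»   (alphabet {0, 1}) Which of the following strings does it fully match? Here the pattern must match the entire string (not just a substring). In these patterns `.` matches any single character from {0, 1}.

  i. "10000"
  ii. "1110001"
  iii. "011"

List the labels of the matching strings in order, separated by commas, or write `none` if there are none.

i

i. "10000" → match
ii. "1110001" → no match — must end with "00"
iii. "011" → no match — must end with "00"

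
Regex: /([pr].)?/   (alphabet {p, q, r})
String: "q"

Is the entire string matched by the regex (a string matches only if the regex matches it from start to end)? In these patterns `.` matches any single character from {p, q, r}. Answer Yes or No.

No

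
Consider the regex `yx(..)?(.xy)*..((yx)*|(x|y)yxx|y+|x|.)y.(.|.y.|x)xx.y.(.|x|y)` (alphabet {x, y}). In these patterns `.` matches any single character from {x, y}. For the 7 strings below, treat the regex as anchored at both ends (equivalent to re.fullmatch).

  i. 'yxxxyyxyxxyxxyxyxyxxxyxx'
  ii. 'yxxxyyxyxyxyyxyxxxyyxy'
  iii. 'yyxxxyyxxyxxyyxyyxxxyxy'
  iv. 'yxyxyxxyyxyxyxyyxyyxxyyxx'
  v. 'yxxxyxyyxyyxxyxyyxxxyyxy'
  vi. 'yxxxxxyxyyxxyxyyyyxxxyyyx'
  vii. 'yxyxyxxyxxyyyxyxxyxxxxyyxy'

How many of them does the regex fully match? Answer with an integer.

i → match
ii → match
iii → no match — must start with 'yx'
iv → match
v → match
vi → no match
vii → match
Total matched: 5

5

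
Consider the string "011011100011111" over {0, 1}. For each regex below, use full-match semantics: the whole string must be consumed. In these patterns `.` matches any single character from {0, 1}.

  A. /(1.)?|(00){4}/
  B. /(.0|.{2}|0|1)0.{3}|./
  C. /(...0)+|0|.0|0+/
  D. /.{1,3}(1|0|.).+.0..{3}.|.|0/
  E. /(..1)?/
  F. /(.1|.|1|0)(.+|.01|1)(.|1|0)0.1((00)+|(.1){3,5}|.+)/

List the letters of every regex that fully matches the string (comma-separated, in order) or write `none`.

A → no match
B → no match
C → no match — must end with "0"
D → match
E → no match
F → match

D, F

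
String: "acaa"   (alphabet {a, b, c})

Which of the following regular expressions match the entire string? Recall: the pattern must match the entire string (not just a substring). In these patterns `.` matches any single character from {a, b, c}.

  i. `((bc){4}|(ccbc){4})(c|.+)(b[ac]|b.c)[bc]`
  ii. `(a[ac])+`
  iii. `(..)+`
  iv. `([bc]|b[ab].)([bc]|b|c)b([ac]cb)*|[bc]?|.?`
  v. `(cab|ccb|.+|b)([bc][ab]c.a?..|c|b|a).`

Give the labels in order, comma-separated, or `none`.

ii, iii, v

i → no match
ii → match
iii → match
iv → no match
v → match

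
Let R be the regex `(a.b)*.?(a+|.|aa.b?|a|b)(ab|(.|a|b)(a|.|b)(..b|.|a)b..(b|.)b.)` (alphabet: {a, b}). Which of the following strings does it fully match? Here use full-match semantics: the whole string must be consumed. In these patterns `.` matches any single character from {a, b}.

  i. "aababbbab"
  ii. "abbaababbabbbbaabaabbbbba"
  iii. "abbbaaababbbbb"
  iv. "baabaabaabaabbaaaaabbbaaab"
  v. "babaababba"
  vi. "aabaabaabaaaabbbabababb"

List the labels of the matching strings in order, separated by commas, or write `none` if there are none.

i. "aababbbab" → match
ii → no match
iii → no match
iv → no match
v. "babaababba" → no match
vi → match

i, vi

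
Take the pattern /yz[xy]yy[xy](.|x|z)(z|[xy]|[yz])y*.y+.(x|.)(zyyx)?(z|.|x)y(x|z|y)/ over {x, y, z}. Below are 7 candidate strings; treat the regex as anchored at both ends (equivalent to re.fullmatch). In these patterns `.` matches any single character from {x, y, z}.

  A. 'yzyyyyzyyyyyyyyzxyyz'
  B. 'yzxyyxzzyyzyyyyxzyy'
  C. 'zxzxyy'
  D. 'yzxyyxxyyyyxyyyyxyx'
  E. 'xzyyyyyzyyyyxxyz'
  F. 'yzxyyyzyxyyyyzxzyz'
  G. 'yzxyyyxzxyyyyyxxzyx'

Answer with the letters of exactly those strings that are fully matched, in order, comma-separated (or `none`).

A → match
B → match
C. 'zxzxyy' → no match — must start with 'yz'
D → match
E → no match — must start with 'yz'
F → match
G → match

A, B, D, F, G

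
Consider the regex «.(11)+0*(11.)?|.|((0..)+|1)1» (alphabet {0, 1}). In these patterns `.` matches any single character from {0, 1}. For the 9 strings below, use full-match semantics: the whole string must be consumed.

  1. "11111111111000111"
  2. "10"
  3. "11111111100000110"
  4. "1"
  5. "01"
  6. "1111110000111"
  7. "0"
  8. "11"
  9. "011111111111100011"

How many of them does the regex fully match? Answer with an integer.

5

1 → match
2 → no match
3 → match
4 → match
5 → no match
6 → no match
7 → match
8 → match
9 → no match
Total matched: 5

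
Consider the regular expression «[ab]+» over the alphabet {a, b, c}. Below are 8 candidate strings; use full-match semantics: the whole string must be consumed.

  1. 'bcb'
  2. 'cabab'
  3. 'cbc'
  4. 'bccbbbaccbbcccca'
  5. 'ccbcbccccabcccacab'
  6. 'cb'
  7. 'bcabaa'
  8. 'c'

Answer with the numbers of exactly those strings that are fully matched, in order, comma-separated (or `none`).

none

1 → no match
2 → no match
3 → no match
4 → no match
5 → no match
6 → no match
7 → no match
8 → no match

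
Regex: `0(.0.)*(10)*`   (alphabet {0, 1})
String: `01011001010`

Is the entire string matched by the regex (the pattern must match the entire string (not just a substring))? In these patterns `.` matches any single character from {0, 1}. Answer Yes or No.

Yes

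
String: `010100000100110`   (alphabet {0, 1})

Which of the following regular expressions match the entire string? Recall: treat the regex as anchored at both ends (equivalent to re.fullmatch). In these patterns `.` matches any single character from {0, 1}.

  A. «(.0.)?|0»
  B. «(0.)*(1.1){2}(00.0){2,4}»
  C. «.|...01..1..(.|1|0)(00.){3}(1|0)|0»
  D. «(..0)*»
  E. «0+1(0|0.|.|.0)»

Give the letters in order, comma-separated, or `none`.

A → no match
B → no match
C → no match
D → match
E → no match

D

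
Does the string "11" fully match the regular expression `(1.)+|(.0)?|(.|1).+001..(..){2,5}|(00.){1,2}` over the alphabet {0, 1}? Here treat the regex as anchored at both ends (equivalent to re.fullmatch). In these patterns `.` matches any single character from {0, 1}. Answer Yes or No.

Yes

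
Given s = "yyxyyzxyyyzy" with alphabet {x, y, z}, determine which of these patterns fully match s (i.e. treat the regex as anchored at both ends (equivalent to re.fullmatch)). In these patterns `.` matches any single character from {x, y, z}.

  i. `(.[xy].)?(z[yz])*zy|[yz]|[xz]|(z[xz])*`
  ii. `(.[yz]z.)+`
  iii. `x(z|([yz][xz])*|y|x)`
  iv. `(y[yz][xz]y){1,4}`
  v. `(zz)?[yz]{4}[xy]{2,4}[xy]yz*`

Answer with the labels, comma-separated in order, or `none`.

iv

i → no match
ii → no match
iii → no match — must start with "x"
iv → match
v → no match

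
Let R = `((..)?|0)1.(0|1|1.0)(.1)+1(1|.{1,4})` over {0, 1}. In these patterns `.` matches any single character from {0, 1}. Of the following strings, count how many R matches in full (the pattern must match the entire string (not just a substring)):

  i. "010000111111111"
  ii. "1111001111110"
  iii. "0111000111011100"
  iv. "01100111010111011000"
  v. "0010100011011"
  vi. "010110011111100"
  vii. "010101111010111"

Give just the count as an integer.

i → no match
ii → match
iii → match
iv → match
v → match
vi → match
vii → no match
Total matched: 5

5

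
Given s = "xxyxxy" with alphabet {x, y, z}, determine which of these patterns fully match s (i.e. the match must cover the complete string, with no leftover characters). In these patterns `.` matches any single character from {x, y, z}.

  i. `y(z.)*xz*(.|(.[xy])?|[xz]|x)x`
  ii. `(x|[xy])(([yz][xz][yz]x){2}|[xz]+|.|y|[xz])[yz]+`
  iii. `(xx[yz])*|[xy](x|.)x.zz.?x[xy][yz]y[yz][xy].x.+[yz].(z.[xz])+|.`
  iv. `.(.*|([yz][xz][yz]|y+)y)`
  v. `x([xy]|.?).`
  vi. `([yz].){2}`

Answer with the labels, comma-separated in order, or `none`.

i → no match — must start with "y"
ii → no match
iii → match
iv → match
v → no match
vi → no match

iii, iv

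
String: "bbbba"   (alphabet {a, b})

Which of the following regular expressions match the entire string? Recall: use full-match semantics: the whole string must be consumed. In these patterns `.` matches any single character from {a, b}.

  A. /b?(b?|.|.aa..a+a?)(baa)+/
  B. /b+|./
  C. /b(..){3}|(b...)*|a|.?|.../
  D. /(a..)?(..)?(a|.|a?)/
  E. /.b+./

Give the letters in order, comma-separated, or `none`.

A → no match — must end with "baa"
B → no match
C → no match
D → no match
E → match

E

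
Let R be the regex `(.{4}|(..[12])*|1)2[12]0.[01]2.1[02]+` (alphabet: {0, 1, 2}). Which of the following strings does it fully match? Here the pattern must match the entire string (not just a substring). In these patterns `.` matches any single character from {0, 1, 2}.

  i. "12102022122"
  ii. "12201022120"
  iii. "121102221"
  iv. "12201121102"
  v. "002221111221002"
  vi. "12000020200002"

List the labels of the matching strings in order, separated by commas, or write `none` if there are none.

i, ii, iv

i → match
ii → match
iii → no match
iv → match
v → no match
vi → no match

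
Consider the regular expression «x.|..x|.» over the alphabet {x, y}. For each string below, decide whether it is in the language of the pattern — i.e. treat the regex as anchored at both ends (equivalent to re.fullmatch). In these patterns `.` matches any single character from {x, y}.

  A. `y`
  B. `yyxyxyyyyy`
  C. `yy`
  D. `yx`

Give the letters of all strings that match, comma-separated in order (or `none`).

A

A → match
B → no match
C → no match
D → no match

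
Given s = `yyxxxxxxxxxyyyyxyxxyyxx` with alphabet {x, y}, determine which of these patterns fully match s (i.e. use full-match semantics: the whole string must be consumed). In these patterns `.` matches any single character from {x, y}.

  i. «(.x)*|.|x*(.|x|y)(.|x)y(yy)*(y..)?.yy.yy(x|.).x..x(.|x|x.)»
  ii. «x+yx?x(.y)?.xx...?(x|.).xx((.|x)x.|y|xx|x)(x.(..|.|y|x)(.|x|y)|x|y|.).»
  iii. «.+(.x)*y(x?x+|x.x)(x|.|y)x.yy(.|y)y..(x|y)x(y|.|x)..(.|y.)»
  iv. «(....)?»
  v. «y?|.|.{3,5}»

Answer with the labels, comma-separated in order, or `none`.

i → no match
ii → no match — must start with `x`
iii → match
iv → no match
v → no match

iii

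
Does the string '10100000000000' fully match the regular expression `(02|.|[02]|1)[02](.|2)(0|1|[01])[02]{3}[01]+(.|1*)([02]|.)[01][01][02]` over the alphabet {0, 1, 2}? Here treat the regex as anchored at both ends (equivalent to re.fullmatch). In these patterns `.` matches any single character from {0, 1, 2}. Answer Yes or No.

Yes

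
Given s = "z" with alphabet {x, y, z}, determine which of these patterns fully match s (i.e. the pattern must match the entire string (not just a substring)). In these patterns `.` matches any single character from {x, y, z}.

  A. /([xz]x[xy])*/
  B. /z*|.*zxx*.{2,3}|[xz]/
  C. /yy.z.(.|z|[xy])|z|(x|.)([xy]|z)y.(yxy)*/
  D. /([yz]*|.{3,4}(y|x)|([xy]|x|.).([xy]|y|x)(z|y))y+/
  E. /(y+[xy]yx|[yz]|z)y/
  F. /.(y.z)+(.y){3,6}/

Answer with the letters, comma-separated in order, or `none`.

A → no match
B → match
C → match
D → no match — must end with "y"
E → no match — must end with "y"
F → no match — must end with "y"

B, C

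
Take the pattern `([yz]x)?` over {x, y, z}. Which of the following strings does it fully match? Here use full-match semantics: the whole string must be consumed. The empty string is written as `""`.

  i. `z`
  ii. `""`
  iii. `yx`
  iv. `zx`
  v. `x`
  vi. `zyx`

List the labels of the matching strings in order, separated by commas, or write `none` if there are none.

i. `z` → no match
ii. `""` → match
iii. `yx` → match
iv. `zx` → match
v. `x` → no match
vi. `zyx` → no match

ii, iii, iv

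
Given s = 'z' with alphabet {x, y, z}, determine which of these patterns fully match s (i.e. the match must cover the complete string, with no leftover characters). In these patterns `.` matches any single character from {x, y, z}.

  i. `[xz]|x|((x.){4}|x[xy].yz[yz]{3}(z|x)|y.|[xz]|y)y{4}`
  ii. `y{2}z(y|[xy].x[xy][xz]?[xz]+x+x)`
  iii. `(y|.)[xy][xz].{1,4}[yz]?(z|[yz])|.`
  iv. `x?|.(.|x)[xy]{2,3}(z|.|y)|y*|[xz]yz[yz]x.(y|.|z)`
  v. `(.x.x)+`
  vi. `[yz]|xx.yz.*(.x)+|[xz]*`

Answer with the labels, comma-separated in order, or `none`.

i → match
ii → no match — must start with 'y'
iii → match
iv → no match
v → no match — must end with 'x'
vi → match

i, iii, vi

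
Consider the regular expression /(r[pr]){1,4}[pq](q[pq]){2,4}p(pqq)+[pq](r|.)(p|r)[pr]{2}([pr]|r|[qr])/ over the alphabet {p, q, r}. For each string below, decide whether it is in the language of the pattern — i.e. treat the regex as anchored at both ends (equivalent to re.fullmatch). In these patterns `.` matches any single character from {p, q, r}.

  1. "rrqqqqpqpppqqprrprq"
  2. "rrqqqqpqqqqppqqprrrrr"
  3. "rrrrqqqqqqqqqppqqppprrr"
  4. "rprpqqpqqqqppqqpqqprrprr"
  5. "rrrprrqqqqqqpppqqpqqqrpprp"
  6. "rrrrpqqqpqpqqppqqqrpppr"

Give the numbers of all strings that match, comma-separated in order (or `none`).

1 → match
2 → match
3 → match
4 → match
5 → match
6 → match

1, 2, 3, 4, 5, 6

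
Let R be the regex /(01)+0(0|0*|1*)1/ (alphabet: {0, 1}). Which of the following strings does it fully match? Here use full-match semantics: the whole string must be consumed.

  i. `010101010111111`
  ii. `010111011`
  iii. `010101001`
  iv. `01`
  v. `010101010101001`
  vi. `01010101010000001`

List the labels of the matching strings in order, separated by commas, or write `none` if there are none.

i, iii, v, vi

i → match
ii → no match
iii → match
iv → no match
v → match
vi → match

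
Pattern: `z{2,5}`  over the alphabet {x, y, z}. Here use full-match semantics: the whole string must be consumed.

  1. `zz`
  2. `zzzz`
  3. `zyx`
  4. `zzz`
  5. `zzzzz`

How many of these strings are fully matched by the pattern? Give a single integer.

1 → match
2 → match
3 → no match — must end with `z`
4 → match
5 → match
Total matched: 4

4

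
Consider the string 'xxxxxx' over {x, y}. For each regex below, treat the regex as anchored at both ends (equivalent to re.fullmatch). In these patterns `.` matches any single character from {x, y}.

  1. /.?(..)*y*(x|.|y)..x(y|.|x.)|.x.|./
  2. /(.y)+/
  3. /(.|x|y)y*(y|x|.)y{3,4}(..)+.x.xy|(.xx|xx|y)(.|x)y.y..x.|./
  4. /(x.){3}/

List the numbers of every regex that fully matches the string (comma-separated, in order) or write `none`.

1 → match
2 → no match — must end with 'y'
3 → no match
4 → match

1, 4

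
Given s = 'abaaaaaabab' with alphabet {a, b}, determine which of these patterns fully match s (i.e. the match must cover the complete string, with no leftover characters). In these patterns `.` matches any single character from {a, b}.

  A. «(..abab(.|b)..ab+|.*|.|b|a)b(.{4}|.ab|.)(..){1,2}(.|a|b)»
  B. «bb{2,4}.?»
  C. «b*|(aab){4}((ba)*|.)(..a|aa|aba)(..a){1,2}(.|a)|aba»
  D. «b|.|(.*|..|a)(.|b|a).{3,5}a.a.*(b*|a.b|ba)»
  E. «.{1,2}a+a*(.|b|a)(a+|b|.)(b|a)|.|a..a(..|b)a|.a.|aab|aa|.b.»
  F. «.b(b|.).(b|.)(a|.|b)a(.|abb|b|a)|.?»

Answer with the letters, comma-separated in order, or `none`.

A, D, E

A → match
B → no match — must start with 'bb'
C → no match
D → match
E → match
F → no match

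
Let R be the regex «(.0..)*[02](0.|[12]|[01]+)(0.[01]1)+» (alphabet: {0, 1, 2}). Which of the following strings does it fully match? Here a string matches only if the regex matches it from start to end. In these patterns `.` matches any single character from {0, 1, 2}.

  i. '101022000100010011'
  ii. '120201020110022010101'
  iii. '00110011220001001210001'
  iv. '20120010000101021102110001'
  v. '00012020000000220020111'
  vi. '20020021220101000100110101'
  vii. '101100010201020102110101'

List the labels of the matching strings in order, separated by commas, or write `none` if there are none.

i → match
ii → no match
iii → no match
iv → match
v → match
vi → match
vii → match

i, iv, v, vi, vii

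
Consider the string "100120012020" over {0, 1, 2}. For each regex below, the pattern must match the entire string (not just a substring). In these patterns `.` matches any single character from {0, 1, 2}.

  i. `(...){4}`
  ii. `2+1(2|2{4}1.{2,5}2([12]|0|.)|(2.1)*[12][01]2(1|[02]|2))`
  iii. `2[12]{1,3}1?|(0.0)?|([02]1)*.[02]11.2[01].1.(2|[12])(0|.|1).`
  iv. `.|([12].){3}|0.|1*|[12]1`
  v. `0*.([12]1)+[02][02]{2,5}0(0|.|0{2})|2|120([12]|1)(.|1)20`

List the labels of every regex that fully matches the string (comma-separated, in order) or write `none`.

i → match
ii → no match — must start with "2"
iii → no match
iv → no match
v → no match

i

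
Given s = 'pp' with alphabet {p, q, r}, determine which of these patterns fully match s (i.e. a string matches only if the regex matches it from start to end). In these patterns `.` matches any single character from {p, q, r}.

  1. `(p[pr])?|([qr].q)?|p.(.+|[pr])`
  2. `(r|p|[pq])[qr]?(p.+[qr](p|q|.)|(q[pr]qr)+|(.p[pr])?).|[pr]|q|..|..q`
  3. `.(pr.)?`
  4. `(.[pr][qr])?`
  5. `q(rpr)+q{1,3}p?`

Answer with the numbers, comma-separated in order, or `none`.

1 → match
2 → match
3 → no match
4 → no match
5 → no match — must start with 'qrpr'

1, 2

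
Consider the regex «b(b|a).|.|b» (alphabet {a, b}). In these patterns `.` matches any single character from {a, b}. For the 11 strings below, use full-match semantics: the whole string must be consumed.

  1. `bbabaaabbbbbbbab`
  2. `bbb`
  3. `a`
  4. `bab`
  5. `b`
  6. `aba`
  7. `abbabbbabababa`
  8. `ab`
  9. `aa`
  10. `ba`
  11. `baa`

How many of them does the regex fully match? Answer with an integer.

1 → no match
2. `bbb` → match
3. `a` → match
4. `bab` → match
5. `b` → match
6. `aba` → no match
7 → no match
8. `ab` → no match
9. `aa` → no match
10. `ba` → no match
11. `baa` → match
Total matched: 5

5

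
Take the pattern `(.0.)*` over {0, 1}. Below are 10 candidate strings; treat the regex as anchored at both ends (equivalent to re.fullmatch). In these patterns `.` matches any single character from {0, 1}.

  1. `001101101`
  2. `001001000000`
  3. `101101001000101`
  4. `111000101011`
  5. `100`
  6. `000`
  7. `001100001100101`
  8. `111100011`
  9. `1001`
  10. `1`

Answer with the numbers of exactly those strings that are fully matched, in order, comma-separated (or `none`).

1, 2, 3, 5, 6, 7

1 → match
2 → match
3 → match
4 → no match
5 → match
6 → match
7 → match
8 → no match
9 → no match
10 → no match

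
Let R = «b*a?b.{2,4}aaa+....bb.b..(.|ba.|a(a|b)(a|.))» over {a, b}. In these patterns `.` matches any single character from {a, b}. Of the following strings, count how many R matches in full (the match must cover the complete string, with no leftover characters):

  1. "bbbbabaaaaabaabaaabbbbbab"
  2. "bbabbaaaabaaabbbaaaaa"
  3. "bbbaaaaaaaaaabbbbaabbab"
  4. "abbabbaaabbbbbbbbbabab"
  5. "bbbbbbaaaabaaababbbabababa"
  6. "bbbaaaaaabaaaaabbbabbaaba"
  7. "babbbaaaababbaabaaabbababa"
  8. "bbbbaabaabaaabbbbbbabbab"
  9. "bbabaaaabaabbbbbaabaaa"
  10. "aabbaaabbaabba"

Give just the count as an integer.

1

1 → no match
2 → no match
3 → no match
4 → match
5 → no match
6 → no match
7 → no match
8 → no match
9 → no match
10 → no match
Total matched: 1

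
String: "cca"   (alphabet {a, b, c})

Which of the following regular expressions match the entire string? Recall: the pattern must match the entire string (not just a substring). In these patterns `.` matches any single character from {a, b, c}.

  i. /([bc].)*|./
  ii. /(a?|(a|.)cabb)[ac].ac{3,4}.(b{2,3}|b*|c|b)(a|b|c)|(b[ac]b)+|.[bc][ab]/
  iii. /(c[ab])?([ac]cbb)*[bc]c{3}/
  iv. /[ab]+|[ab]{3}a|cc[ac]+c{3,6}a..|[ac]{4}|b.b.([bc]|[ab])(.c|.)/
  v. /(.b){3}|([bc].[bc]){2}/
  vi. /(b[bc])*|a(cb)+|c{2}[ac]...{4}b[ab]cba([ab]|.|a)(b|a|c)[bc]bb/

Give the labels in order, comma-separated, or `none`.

ii

i → no match
ii → match
iii → no match — must end with "c"
iv → no match
v → no match
vi → no match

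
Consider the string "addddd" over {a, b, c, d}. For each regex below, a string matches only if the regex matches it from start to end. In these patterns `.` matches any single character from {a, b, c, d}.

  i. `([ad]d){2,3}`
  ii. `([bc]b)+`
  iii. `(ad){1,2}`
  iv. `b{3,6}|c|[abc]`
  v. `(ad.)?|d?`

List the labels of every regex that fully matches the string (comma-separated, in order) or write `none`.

i

i → match
ii → no match — must end with "b"
iii → no match — must end with "ad"
iv → no match
v → no match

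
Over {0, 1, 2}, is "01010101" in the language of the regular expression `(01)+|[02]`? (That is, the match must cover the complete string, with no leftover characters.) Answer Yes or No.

Yes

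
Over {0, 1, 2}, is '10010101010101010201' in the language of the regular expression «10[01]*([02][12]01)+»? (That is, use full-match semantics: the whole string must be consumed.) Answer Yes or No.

Yes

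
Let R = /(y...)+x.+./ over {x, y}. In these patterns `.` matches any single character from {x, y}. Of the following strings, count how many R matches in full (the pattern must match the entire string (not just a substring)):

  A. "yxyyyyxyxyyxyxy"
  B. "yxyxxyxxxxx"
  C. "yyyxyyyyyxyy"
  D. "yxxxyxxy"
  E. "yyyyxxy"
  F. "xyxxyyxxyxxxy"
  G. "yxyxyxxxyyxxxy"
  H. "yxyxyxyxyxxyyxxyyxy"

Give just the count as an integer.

A → match
B → match
C → no match
D → no match
E → match
F → no match — must start with "y"
G → no match
H → no match
Total matched: 3

3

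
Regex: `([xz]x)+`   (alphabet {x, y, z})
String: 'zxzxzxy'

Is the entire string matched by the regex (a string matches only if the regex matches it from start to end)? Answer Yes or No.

No

Every match must end with 'x', but 'zxzxzxy' does not.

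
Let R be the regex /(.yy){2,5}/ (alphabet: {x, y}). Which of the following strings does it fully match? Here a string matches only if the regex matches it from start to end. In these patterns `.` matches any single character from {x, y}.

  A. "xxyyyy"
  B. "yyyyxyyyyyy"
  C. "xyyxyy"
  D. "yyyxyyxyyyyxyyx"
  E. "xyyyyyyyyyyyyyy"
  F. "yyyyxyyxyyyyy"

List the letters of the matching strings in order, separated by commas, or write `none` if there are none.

A → no match
B → no match
C → match
D → no match — must end with "yy"
E → match
F → no match

C, E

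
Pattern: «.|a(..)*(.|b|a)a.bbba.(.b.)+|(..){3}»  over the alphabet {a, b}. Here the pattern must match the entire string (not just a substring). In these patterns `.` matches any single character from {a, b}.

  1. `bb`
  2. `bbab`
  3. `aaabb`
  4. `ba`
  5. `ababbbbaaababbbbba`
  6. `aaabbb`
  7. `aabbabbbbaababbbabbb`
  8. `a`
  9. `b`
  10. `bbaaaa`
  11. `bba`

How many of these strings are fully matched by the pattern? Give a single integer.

5

1. `bb` → no match
2. `bbab` → no match
3. `aaabb` → no match
4. `ba` → no match
5 → match
6. `aaabbb` → match
7 → no match
8. `a` → match
9. `b` → match
10. `bbaaaa` → match
11. `bba` → no match
Total matched: 5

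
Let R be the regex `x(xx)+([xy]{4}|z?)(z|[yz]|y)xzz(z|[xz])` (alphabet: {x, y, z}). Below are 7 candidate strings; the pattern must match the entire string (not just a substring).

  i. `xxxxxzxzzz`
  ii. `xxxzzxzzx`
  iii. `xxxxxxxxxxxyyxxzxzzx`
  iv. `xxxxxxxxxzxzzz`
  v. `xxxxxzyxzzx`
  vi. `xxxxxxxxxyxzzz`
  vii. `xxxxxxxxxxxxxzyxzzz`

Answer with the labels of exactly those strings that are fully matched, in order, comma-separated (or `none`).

i, ii, iii, iv, v, vi, vii

i. `xxxxxzxzzz` → match
ii. `xxxzzxzzx` → match
iii → match
iv → match
v. `xxxxxzyxzzx` → match
vi → match
vii → match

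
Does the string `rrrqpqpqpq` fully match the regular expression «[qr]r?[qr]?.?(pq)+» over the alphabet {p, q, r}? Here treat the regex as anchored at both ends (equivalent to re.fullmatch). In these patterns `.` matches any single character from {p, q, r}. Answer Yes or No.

Yes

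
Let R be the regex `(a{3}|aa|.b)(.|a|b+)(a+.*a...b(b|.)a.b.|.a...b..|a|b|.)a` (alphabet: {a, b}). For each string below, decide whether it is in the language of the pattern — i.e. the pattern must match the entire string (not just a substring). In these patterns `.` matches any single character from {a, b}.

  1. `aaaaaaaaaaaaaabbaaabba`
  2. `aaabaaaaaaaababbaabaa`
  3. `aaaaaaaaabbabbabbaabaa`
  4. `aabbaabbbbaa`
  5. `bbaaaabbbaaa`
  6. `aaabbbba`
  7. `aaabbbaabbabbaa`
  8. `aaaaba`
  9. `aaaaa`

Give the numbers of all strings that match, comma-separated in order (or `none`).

1, 2, 3, 4, 5, 6, 7, 8, 9

1 → match
2 → match
3 → match
4 → match
5 → match
6 → match
7 → match
8 → match
9 → match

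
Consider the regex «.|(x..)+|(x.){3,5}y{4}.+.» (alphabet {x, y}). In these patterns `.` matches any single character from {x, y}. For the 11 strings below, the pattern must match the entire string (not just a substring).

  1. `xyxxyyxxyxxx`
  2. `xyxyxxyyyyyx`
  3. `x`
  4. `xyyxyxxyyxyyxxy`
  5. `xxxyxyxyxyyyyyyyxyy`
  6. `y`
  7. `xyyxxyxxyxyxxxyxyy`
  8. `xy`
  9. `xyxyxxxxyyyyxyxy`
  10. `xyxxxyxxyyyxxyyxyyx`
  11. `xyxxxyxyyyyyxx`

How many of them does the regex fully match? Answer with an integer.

1 → match
2 → match
3 → match
4 → match
5 → match
6 → match
7 → match
8 → no match
9 → match
10 → no match
11 → match
Total matched: 9

9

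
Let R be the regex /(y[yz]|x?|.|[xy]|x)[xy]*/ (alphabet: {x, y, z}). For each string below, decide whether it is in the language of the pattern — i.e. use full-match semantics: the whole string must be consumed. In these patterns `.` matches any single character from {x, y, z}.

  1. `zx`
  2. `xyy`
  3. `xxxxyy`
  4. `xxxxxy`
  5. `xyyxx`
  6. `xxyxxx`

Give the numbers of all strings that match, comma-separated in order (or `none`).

1, 2, 3, 4, 5, 6

1 → match
2 → match
3 → match
4 → match
5 → match
6 → match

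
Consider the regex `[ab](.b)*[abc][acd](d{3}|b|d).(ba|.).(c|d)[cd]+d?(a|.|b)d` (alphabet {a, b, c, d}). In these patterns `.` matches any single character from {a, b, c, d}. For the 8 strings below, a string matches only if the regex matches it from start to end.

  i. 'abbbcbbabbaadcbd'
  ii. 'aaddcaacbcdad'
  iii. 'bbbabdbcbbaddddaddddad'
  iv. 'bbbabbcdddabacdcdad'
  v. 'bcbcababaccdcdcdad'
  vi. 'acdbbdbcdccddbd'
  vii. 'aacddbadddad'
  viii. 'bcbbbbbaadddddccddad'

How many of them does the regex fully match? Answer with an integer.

6

i → no match
ii → no match
iii → match
iv → match
v → match
vi → match
vii → match
viii → match
Total matched: 6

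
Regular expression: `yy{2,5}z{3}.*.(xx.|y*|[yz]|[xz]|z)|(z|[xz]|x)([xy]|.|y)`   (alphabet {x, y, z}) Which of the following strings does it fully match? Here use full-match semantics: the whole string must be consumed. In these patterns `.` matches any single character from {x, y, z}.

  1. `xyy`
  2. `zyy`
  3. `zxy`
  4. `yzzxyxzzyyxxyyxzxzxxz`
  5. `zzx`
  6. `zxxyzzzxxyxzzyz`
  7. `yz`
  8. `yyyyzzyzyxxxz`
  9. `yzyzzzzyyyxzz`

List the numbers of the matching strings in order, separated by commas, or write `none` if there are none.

1 → no match
2 → no match
3 → no match
4 → no match
5 → no match
6 → no match
7 → no match
8 → no match
9 → no match

none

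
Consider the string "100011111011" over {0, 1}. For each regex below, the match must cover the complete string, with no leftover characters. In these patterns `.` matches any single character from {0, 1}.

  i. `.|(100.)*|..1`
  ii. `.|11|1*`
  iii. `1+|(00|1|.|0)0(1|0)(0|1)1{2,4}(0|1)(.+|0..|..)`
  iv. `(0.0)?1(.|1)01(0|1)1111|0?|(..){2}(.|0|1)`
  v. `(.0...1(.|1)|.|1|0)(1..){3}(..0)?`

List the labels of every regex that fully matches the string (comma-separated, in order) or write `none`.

iii

i → no match
ii → no match
iii → match
iv → no match
v → no match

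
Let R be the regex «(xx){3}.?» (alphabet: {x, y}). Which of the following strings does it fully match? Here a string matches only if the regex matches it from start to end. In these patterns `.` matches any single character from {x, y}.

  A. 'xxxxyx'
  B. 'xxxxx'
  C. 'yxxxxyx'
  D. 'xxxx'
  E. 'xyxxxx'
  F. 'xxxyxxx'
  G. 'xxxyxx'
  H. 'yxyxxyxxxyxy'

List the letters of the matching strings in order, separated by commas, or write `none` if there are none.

none

A → no match
B → no match
C → no match — must start with 'xx'
D → no match
E → no match — must start with 'xx'
F → no match
G → no match
H → no match — must start with 'xx'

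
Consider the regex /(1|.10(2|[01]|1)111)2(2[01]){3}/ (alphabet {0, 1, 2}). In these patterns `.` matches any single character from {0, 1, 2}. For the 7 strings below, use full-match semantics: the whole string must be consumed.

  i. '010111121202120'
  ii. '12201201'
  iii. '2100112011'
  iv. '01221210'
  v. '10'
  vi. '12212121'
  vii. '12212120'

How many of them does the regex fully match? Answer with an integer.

2

i → no match
ii → no match
iii → no match
iv → no match
v → no match
vi → match
vii → match
Total matched: 2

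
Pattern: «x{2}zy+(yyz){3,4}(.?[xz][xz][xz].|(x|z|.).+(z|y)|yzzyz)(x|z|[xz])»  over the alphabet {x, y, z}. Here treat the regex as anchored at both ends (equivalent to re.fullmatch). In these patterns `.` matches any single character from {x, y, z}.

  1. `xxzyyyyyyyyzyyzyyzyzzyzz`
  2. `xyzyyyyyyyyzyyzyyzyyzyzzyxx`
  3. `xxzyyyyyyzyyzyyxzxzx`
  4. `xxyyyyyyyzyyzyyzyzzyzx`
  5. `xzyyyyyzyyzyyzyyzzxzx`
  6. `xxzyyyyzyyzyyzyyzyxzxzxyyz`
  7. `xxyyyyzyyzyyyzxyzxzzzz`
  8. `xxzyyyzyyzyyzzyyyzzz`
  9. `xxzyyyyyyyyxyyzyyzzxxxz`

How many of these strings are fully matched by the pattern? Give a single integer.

3

1 → match
2 → no match
3 → no match
4 → no match
5 → no match
6 → match
7 → no match
8 → match
9 → no match
Total matched: 3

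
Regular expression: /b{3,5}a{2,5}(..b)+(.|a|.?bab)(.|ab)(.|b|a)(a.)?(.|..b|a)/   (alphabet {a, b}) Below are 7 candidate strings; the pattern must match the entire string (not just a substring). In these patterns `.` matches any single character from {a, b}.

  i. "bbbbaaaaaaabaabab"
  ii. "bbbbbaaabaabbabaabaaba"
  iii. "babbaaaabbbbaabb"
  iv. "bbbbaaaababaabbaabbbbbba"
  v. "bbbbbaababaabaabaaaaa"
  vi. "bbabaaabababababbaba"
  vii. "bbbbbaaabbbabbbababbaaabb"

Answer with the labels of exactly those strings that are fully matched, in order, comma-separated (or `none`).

i, vii

i → match
ii → no match
iii → no match
iv → no match
v → no match
vi → no match
vii → match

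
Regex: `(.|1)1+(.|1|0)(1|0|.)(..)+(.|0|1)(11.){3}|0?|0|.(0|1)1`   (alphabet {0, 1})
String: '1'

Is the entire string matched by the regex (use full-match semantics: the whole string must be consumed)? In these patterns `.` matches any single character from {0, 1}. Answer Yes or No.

No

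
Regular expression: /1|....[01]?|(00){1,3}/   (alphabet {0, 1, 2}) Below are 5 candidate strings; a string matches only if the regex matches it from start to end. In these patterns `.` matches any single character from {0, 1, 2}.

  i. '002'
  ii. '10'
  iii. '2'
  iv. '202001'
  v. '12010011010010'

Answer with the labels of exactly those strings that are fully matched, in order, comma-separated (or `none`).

none

i → no match
ii → no match
iii → no match
iv → no match
v → no match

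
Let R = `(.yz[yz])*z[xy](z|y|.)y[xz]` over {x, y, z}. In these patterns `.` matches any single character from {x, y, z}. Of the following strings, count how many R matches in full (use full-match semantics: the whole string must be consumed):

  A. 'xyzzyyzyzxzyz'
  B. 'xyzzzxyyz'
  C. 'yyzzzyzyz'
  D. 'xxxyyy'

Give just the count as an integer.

A → match
B. 'xyzzzxyyz' → match
C. 'yyzzzyzyz' → match
D. 'xxxyyy' → no match
Total matched: 3

3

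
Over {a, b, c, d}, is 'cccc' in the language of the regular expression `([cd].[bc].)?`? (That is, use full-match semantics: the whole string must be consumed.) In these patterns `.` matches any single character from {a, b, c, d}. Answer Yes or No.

Yes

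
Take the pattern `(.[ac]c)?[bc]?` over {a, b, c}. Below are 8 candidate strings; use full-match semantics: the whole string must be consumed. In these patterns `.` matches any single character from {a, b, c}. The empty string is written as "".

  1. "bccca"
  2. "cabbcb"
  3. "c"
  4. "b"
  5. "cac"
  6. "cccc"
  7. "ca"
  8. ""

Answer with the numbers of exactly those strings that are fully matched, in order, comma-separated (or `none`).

1 → no match
2 → no match
3 → match
4 → match
5 → match
6 → match
7 → no match
8 → match

3, 4, 5, 6, 8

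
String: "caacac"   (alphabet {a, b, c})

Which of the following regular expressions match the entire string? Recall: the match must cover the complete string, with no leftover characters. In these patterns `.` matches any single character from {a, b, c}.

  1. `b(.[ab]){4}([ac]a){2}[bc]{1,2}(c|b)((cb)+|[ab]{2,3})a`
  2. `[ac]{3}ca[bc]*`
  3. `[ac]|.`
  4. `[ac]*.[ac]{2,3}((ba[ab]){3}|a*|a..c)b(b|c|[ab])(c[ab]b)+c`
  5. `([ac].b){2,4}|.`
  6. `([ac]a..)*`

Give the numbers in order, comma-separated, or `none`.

2

1 → no match — must start with "b"
2 → match
3 → no match
4 → no match — must end with "bc"
5 → no match
6 → no match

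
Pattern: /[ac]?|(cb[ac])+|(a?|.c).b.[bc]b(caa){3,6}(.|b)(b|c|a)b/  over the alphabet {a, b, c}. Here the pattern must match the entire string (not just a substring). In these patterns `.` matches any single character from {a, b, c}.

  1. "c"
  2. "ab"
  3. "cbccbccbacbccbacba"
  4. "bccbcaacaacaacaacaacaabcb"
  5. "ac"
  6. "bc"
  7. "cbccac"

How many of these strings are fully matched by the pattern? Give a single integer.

1 → match
2 → no match
3 → match
4 → no match
5 → no match
6 → no match
7 → no match
Total matched: 2

2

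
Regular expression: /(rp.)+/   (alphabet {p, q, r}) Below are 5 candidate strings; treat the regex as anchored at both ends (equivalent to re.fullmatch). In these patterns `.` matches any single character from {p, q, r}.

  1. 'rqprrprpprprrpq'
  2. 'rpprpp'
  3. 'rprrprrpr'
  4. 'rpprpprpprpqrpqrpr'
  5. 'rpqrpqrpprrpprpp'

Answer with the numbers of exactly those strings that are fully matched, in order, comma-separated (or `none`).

2, 3, 4

1 → no match — must start with 'rp'
2 → match
3 → match
4 → match
5 → no match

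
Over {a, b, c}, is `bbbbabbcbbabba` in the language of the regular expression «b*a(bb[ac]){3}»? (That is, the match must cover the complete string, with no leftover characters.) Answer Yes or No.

Yes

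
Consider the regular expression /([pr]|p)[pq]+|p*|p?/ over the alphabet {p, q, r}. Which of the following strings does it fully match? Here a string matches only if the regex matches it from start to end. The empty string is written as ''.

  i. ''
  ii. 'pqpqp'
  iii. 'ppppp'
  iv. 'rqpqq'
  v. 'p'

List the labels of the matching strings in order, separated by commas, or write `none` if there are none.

i, ii, iii, iv, v

i → match
ii → match
iii → match
iv → match
v → match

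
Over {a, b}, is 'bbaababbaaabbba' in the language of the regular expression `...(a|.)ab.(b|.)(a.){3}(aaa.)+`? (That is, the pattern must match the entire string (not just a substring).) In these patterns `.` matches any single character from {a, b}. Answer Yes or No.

No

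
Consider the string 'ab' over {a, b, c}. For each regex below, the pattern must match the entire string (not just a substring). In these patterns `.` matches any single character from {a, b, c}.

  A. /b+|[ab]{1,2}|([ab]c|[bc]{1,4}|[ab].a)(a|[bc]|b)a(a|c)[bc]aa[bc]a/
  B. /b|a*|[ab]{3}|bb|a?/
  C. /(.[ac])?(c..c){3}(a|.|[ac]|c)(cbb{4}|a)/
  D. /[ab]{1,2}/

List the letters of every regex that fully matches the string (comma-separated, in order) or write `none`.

A, D

A → match
B → no match
C → no match
D → match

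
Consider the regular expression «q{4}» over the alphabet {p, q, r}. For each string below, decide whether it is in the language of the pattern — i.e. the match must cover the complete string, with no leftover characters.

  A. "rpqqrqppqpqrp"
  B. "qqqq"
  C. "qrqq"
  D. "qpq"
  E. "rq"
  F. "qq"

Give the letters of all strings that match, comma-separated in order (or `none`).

B

A → no match — must start with "q"
B → match
C → no match
D → no match
E → no match — must start with "q"
F → no match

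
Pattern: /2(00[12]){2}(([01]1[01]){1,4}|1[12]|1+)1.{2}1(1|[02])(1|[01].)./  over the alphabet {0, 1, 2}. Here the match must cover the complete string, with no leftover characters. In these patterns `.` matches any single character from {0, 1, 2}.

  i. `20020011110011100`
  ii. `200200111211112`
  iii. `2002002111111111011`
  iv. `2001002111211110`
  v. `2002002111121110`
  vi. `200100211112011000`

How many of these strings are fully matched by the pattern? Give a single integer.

6

i → match
ii → match
iii → match
iv → match
v → match
vi → match
Total matched: 6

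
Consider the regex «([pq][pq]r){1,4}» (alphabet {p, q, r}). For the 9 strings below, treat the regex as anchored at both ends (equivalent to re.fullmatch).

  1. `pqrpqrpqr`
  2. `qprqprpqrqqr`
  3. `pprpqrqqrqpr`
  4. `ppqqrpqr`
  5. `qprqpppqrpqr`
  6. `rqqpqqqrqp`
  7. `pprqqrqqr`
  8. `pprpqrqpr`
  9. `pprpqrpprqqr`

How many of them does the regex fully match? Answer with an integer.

6

1 → match
2 → match
3 → match
4 → no match
5 → no match
6 → no match — must end with `r`
7 → match
8 → match
9 → match
Total matched: 6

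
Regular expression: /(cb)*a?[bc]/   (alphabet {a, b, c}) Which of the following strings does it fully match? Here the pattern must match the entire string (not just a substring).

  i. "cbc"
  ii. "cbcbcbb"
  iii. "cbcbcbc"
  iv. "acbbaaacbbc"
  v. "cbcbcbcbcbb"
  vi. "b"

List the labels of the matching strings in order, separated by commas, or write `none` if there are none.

i → match
ii → match
iii → match
iv → no match
v → match
vi → match

i, ii, iii, v, vi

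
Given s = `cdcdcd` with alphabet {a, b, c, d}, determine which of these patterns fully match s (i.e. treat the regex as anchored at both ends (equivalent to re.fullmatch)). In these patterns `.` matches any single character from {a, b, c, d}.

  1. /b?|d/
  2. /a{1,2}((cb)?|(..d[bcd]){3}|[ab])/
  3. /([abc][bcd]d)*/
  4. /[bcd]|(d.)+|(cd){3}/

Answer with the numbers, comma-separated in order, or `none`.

4

1 → no match
2 → no match — must start with `a`
3 → no match
4 → match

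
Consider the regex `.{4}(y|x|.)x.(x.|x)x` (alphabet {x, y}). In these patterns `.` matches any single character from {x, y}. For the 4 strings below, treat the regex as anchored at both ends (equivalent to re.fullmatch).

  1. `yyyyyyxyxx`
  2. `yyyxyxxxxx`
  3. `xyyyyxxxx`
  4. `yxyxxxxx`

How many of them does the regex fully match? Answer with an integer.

1 → no match
2 → match
3 → match
4 → no match
Total matched: 2

2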